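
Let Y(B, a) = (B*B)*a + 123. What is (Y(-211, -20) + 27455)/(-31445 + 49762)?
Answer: -862842/18317 ≈ -47.106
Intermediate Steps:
Y(B, a) = 123 + a*B² (Y(B, a) = B²*a + 123 = a*B² + 123 = 123 + a*B²)
(Y(-211, -20) + 27455)/(-31445 + 49762) = ((123 - 20*(-211)²) + 27455)/(-31445 + 49762) = ((123 - 20*44521) + 27455)/18317 = ((123 - 890420) + 27455)*(1/18317) = (-890297 + 27455)*(1/18317) = -862842*1/18317 = -862842/18317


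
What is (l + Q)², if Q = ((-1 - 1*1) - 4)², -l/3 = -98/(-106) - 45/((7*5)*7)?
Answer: 7694798400/6744409 ≈ 1140.9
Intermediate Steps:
l = -5772/2597 (l = -3*(-98/(-106) - 45/((7*5)*7)) = -3*(-98*(-1/106) - 45/(35*7)) = -3*(49/53 - 45/245) = -3*(49/53 - 45*1/245) = -3*(49/53 - 9/49) = -3*1924/2597 = -5772/2597 ≈ -2.2226)
Q = 36 (Q = ((-1 - 1) - 4)² = (-2 - 4)² = (-6)² = 36)
(l + Q)² = (-5772/2597 + 36)² = (87720/2597)² = 7694798400/6744409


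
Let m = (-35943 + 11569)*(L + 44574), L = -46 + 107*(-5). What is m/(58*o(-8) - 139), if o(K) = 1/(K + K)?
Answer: 1225469008/163 ≈ 7.5182e+6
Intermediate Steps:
o(K) = 1/(2*K)
L = -581 (L = -46 - 535 = -581)
m = -1072285382 (m = (-35943 + 11569)*(-581 + 44574) = -24374*43993 = -1072285382)
m/(58*o(-8) - 139) = -1072285382/(58*((½)/(-8)) - 139) = -1072285382/(58*((½)*(-⅛)) - 139) = -1072285382/(58*(-1/16) - 139) = -1072285382/(-29/8 - 139) = -1072285382/(-1141/8) = -1072285382*(-8/1141) = 1225469008/163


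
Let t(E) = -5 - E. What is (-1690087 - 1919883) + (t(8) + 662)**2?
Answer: -3188769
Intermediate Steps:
(-1690087 - 1919883) + (t(8) + 662)**2 = (-1690087 - 1919883) + ((-5 - 1*8) + 662)**2 = -3609970 + ((-5 - 8) + 662)**2 = -3609970 + (-13 + 662)**2 = -3609970 + 649**2 = -3609970 + 421201 = -3188769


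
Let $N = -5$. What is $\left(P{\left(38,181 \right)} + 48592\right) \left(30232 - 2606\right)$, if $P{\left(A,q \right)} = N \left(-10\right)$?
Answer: $1343783892$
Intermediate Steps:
$P{\left(A,q \right)} = 50$ ($P{\left(A,q \right)} = \left(-5\right) \left(-10\right) = 50$)
$\left(P{\left(38,181 \right)} + 48592\right) \left(30232 - 2606\right) = \left(50 + 48592\right) \left(30232 - 2606\right) = 48642 \cdot 27626 = 1343783892$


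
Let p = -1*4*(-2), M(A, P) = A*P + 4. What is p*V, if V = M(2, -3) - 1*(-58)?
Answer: 448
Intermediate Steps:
M(A, P) = 4 + A*P
p = 8 (p = -4*(-2) = 8)
V = 56 (V = (4 + 2*(-3)) - 1*(-58) = (4 - 6) + 58 = -2 + 58 = 56)
p*V = 8*56 = 448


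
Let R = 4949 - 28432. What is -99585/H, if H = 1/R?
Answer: 2338554555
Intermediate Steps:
R = -23483
H = -1/23483 (H = 1/(-23483) = -1/23483 ≈ -4.2584e-5)
-99585/H = -99585/(-1/23483) = -99585*(-23483) = 2338554555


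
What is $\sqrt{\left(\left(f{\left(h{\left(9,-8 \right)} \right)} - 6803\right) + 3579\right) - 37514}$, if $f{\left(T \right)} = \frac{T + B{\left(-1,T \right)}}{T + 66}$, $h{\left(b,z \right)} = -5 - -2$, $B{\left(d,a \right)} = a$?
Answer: $\frac{10 i \sqrt{179655}}{21} \approx 201.84 i$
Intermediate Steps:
$h{\left(b,z \right)} = -3$ ($h{\left(b,z \right)} = -5 + 2 = -3$)
$f{\left(T \right)} = \frac{2 T}{66 + T}$ ($f{\left(T \right)} = \frac{T + T}{T + 66} = \frac{2 T}{66 + T}$)
$\sqrt{\left(\left(f{\left(h{\left(9,-8 \right)} \right)} - 6803\right) + 3579\right) - 37514} = \sqrt{\left(\left(2 \left(-3\right) \frac{1}{66 - 3} - 6803\right) + 3579\right) - 37514} = \sqrt{\left(\left(2 \left(-3\right) \frac{1}{63} - 6803\right) + 3579\right) - 37514} = \sqrt{\left(\left(- \frac{2}{21} - 6803\right) + 3579\right) - 37514} = \sqrt{\left(- \frac{142865}{21} + 3579\right) - 37514} = \sqrt{- \frac{67706}{21} - 37514} = \sqrt{- \frac{855500}{21}} = \frac{10 i \sqrt{179655}}{21}$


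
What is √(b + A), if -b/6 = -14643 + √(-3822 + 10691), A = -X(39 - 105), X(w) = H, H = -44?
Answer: √(87902 - 6*√6869) ≈ 295.64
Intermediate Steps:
X(w) = -44
A = 44 (A = -1*(-44) = 44)
b = 87858 - 6*√6869 (b = -6*(-14643 + √(-3822 + 10691)) = -6*(-14643 + √6869) = 87858 - 6*√6869 ≈ 87361.)
√(b + A) = √((87858 - 6*√6869) + 44) = √(87902 - 6*√6869)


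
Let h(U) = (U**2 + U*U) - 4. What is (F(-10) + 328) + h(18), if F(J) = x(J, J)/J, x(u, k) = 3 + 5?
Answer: 4856/5 ≈ 971.20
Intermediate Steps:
x(u, k) = 8
h(U) = -4 + 2*U**2 (h(U) = (U**2 + U**2) - 4 = 2*U**2 - 4 = -4 + 2*U**2)
F(J) = 8/J
(F(-10) + 328) + h(18) = (8/(-10) + 328) + (-4 + 2*18**2) = (8*(-1/10) + 328) + (-4 + 2*324) = (-4/5 + 328) + (-4 + 648) = 1636/5 + 644 = 4856/5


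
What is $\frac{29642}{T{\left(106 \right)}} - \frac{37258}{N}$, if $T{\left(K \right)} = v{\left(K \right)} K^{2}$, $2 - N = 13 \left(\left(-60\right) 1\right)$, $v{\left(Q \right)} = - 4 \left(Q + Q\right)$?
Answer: $- \frac{88755543267}{1862749024} \approx -47.648$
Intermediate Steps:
$v{\left(Q \right)} = - 8 Q$ ($v{\left(Q \right)} = - 4 \cdot 2 Q = - 8 Q$)
$N = 782$ ($N = 2 - 13 \left(\left(-60\right) 1\right) = 2 - 13 \left(-60\right) = 2 - -780 = 2 + 780 = 782$)
$T{\left(K \right)} = - 8 K^{3}$ ($T{\left(K \right)} = - 8 K K^{2} = - 8 K^{3}$)
$\frac{29642}{T{\left(106 \right)}} - \frac{37258}{N} = \frac{29642}{\left(-8\right) 106^{3}} - \frac{37258}{782} = \frac{29642}{\left(-8\right) 1191016} - \frac{18629}{391} = \frac{29642}{-9528128} - \frac{18629}{391} = 29642 \left(- \frac{1}{9528128}\right) - \frac{18629}{391} = - \frac{14821}{4764064} - \frac{18629}{391} = - \frac{88755543267}{1862749024}$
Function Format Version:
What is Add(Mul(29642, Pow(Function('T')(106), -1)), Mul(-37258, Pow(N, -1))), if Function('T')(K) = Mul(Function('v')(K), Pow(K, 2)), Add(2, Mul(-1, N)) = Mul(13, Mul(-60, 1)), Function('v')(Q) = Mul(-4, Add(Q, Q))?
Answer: Rational(-88755543267, 1862749024) ≈ -47.648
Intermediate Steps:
Function('v')(Q) = Mul(-8, Q) (Function('v')(Q) = Mul(-4, Mul(2, Q)) = Mul(-8, Q))
N = 782 (N = Add(2, Mul(-1, Mul(13, Mul(-60, 1)))) = Add(2, Mul(-1, Mul(13, -60))) = Add(2, Mul(-1, -780)) = Add(2, 780) = 782)
Function('T')(K) = Mul(-8, Pow(K, 3)) (Function('T')(K) = Mul(Mul(-8, K), Pow(K, 2)) = Mul(-8, Pow(K, 3)))
Add(Mul(29642, Pow(Function('T')(106), -1)), Mul(-37258, Pow(N, -1))) = Add(Mul(29642, Pow(Mul(-8, Pow(106, 3)), -1)), Mul(-37258, Pow(782, -1))) = Add(Mul(29642, Pow(Mul(-8, 1191016), -1)), Mul(-37258, Rational(1, 782))) = Add(Mul(29642, Pow(-9528128, -1)), Rational(-18629, 391)) = Add(Mul(29642, Rational(-1, 9528128)), Rational(-18629, 391)) = Add(Rational(-14821, 4764064), Rational(-18629, 391)) = Rational(-88755543267, 1862749024)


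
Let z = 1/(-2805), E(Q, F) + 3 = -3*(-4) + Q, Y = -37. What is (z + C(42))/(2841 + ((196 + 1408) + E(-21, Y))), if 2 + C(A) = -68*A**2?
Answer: -336470971/12434565 ≈ -27.059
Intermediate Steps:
C(A) = -2 - 68*A**2
E(Q, F) = 9 + Q (E(Q, F) = -3 + (-3*(-4) + Q) = -3 + (12 + Q) = 9 + Q)
z = -1/2805 ≈ -0.00035651
(z + C(42))/(2841 + ((196 + 1408) + E(-21, Y))) = (-1/2805 + (-2 - 68*42**2))/(2841 + ((196 + 1408) + (9 - 21))) = (-1/2805 + (-2 - 68*1764))/(2841 + (1604 - 12)) = (-1/2805 + (-2 - 119952))/(2841 + 1592) = (-1/2805 - 119954)/4433 = -336470971/2805*1/4433 = -336470971/12434565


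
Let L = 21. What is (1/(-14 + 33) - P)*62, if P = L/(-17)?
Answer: 25792/323 ≈ 79.851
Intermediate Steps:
P = -21/17 (P = 21/(-17) = 21*(-1/17) = -21/17 ≈ -1.2353)
(1/(-14 + 33) - P)*62 = (1/(-14 + 33) - 1*(-21/17))*62 = (1/19 + 21/17)*62 = (416/323)*62 = 25792/323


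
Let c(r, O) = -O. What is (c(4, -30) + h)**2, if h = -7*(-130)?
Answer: 883600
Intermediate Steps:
h = 910
(c(4, -30) + h)**2 = (-1*(-30) + 910)**2 = (30 + 910)**2 = 940**2 = 883600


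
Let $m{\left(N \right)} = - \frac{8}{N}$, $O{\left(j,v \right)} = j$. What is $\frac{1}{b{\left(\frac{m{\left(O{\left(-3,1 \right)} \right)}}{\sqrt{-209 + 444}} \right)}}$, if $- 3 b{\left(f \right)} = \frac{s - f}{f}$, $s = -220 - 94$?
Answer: $- \frac{48}{52132619} + \frac{5652 \sqrt{235}}{52132619} \approx 0.0016611$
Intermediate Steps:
$s = -314$
$b{\left(f \right)} = - \frac{-314 - f}{3 f}$ ($b{\left(f \right)} = - \frac{\left(-314 - f\right) \frac{1}{f}}{3} = - \frac{\frac{1}{f} \left(-314 - f\right)}{3} = - \frac{-314 - f}{3 f}$)
$\frac{1}{b{\left(\frac{m{\left(O{\left(-3,1 \right)} \right)}}{\sqrt{-209 + 444}} \right)}} = \frac{1}{\frac{1}{3} \frac{1}{- \frac{8}{-3} \frac{1}{\sqrt{-209 + 444}}} \left(314 + \frac{\left(-8\right) \frac{1}{-3}}{\sqrt{-209 + 444}}\right)} = \frac{1}{\frac{1}{3} \frac{1}{\left(-8\right) \left(- \frac{1}{3}\right) \frac{1}{\sqrt{235}}} \left(314 + \frac{\left(-8\right) \left(- \frac{1}{3}\right)}{\sqrt{235}}\right)} = \frac{1}{\frac{1}{3} \frac{1}{\frac{8}{3} \frac{\sqrt{235}}{235}} \left(314 + \frac{8 \frac{\sqrt{235}}{235}}{3}\right)} = \frac{1}{\frac{1}{3} \frac{1}{\frac{8}{705} \sqrt{235}} \left(314 + \frac{8 \sqrt{235}}{705}\right)} = \frac{1}{\frac{1}{3} \frac{3 \sqrt{235}}{8} \left(314 + \frac{8 \sqrt{235}}{705}\right)} = \frac{1}{\frac{1}{8} \sqrt{235} \left(314 + \frac{8 \sqrt{235}}{705}\right)} = \frac{8 \sqrt{235}}{235 \left(314 + \frac{8 \sqrt{235}}{705}\right)}$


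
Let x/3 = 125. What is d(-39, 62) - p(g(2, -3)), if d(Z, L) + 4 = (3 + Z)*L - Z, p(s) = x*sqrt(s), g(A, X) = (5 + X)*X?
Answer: -2197 - 375*I*sqrt(6) ≈ -2197.0 - 918.56*I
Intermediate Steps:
x = 375 (x = 3*125 = 375)
g(A, X) = X*(5 + X)
p(s) = 375*sqrt(s)
d(Z, L) = -4 - Z + L*(3 + Z) (d(Z, L) = -4 + ((3 + Z)*L - Z) = -4 + (L*(3 + Z) - Z) = -4 + (-Z + L*(3 + Z)) = -4 - Z + L*(3 + Z))
d(-39, 62) - p(g(2, -3)) = (-4 - 1*(-39) + 3*62 + 62*(-39)) - 375*sqrt(-3*(5 - 3)) = (-4 + 39 + 186 - 2418) - 375*sqrt(-3*2) = -2197 - 375*sqrt(-6) = -2197 - 375*I*sqrt(6)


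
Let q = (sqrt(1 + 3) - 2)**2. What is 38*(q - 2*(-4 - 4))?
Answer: 608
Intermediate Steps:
q = 0 (q = (sqrt(4) - 2)**2 = (2 - 2)**2 = 0**2 = 0)
38*(q - 2*(-4 - 4)) = 38*(0 - 2*(-4 - 4)) = 38*(0 - 2*(-8)) = 38*(0 + 16) = 38*16 = 608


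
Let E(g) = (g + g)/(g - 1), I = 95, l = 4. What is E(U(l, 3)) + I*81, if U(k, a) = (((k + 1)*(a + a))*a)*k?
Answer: 2763225/359 ≈ 7697.0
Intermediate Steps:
U(k, a) = 2*k*a**2*(1 + k) (U(k, a) = (((1 + k)*(2*a))*a)*k = ((2*a*(1 + k))*a)*k = (2*a**2*(1 + k))*k = 2*k*a**2*(1 + k))
E(g) = 2*g/(-1 + g) (E(g) = (2*g)/(-1 + g) = 2*g/(-1 + g))
E(U(l, 3)) + I*81 = 2*(2*4*3**2*(1 + 4))/(-1 + 2*4*3**2*(1 + 4)) + 95*81 = 2*(2*4*9*5)/(-1 + 2*4*9*5) + 7695 = 2*360/(-1 + 360) + 7695 = 2*360/359 + 7695 = 2*360*(1/359) + 7695 = 720/359 + 7695 = 2763225/359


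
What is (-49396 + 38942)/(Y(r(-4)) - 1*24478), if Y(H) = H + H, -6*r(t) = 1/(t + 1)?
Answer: 94086/220301 ≈ 0.42708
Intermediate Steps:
r(t) = -1/(6*(1 + t)) (r(t) = -1/(6*(t + 1)) = -1/(6*(1 + t)))
Y(H) = 2*H
(-49396 + 38942)/(Y(r(-4)) - 1*24478) = (-49396 + 38942)/(2*(-1/(6 + 6*(-4))) - 1*24478) = -10454/(2*(-1/(6 - 24)) - 24478) = -10454/(2*(-1/(-18)) - 24478) = -10454/(2*(-1*(-1/18)) - 24478) = -10454/(2*(1/18) - 24478) = -10454/(⅑ - 24478) = -10454/(-220301/9) = -10454*(-9/220301) = 94086/220301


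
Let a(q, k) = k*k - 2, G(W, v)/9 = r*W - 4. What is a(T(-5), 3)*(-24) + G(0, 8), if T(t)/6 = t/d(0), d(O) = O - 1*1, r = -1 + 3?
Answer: -204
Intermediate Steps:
r = 2
G(W, v) = -36 + 18*W (G(W, v) = 9*(2*W - 4) = 9*(-4 + 2*W) = -36 + 18*W)
d(O) = -1 + O (d(O) = O - 1 = -1 + O)
T(t) = -6*t (T(t) = 6*(t/(-1 + 0)) = 6*(t/(-1)) = 6*(t*(-1)) = 6*(-t) = -6*t)
a(q, k) = -2 + k**2 (a(q, k) = k**2 - 2 = -2 + k**2)
a(T(-5), 3)*(-24) + G(0, 8) = (-2 + 3**2)*(-24) + (-36 + 18*0) = (-2 + 9)*(-24) + (-36 + 0) = 7*(-24) - 36 = -168 - 36 = -204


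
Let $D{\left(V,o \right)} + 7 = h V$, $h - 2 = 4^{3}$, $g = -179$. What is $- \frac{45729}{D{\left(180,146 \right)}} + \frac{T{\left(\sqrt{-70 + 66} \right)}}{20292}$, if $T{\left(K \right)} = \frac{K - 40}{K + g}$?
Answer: $- \frac{2477960308074}{643375251935} - \frac{139 i}{325128570} \approx -3.8515 - 4.2752 \cdot 10^{-7} i$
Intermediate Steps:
$h = 66$ ($h = 2 + 4^{3} = 2 + 64 = 66$)
$D{\left(V,o \right)} = -7 + 66 V$
$T{\left(K \right)} = \frac{-40 + K}{-179 + K}$ ($T{\left(K \right)} = \frac{K - 40}{K - 179} = \frac{-40 + K}{-179 + K}$)
$- \frac{45729}{D{\left(180,146 \right)}} + \frac{T{\left(\sqrt{-70 + 66} \right)}}{20292} = - \frac{45729}{-7 + 66 \cdot 180} + \frac{\frac{1}{-179 + \sqrt{-70 + 66}} \left(-40 + \sqrt{-70 + 66}\right)}{20292} = - \frac{45729}{-7 + 11880} + \frac{-40 + \sqrt{-4}}{-179 + \sqrt{-4}} \cdot \frac{1}{20292} = - \frac{45729}{11873} + \frac{-40 + 2 i}{-179 + 2 i} \frac{1}{20292} = \left(-45729\right) \frac{1}{11873} + \frac{-179 - 2 i}{32045} \left(-40 + 2 i\right) \frac{1}{20292} = - \frac{45729}{11873} + \frac{\left(-179 - 2 i\right) \left(-40 + 2 i\right)}{32045} \cdot \frac{1}{20292} = - \frac{45729}{11873} + \frac{\left(-179 - 2 i\right) \left(-40 + 2 i\right)}{650257140}$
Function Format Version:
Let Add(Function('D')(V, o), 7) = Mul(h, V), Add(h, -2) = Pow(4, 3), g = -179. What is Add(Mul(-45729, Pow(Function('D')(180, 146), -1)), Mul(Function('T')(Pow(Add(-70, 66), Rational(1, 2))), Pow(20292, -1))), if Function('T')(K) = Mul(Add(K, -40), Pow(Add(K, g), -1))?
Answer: Add(Rational(-2477960308074, 643375251935), Mul(Rational(-139, 325128570), I)) ≈ Add(-3.8515, Mul(-4.2752e-7, I))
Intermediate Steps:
h = 66 (h = Add(2, Pow(4, 3)) = Add(2, 64) = 66)
Function('D')(V, o) = Add(-7, Mul(66, V))
Function('T')(K) = Mul(Pow(Add(-179, K), -1), Add(-40, K)) (Function('T')(K) = Mul(Add(K, -40), Pow(Add(K, -179), -1)) = Mul(Add(-40, K), Pow(Add(-179, K), -1)) = Mul(Pow(Add(-179, K), -1), Add(-40, K)))
Add(Mul(-45729, Pow(Function('D')(180, 146), -1)), Mul(Function('T')(Pow(Add(-70, 66), Rational(1, 2))), Pow(20292, -1))) = Add(Mul(-45729, Pow(Add(-7, Mul(66, 180)), -1)), Mul(Mul(Pow(Add(-179, Pow(Add(-70, 66), Rational(1, 2))), -1), Add(-40, Pow(Add(-70, 66), Rational(1, 2)))), Pow(20292, -1))) = Add(Mul(-45729, Pow(Add(-7, 11880), -1)), Mul(Mul(Pow(Add(-179, Pow(-4, Rational(1, 2))), -1), Add(-40, Pow(-4, Rational(1, 2)))), Rational(1, 20292))) = Add(Mul(-45729, Pow(11873, -1)), Mul(Mul(Pow(Add(-179, Mul(2, I)), -1), Add(-40, Mul(2, I))), Rational(1, 20292))) = Add(Mul(-45729, Rational(1, 11873)), Mul(Mul(Mul(Rational(1, 32045), Add(-179, Mul(-2, I))), Add(-40, Mul(2, I))), Rational(1, 20292))) = Add(Rational(-45729, 11873), Mul(Mul(Rational(1, 32045), Add(-179, Mul(-2, I)), Add(-40, Mul(2, I))), Rational(1, 20292))) = Add(Rational(-45729, 11873), Mul(Rational(1, 650257140), Add(-179, Mul(-2, I)), Add(-40, Mul(2, I))))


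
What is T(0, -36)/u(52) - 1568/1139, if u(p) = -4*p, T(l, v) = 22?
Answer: -175601/118456 ≈ -1.4824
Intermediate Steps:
T(0, -36)/u(52) - 1568/1139 = 22/((-4*52)) - 1568/1139 = 22/(-208) - 1568*1/1139 = 22*(-1/208) - 1568/1139 = -11/104 - 1568/1139 = -175601/118456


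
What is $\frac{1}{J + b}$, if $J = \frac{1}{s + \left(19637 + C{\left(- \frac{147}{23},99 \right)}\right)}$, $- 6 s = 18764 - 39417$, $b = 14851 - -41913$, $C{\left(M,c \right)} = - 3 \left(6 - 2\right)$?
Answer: $\frac{138403}{7856307898} \approx 1.7617 \cdot 10^{-5}$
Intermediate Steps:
$C{\left(M,c \right)} = -12$ ($C{\left(M,c \right)} = \left(-3\right) 4 = -12$)
$b = 56764$ ($b = 14851 + 41913 = 56764$)
$s = \frac{20653}{6}$ ($s = - \frac{18764 - 39417}{6} = \left(- \frac{1}{6}\right) \left(-20653\right) = \frac{20653}{6} \approx 3442.2$)
$J = \frac{6}{138403}$ ($J = \frac{1}{\frac{20653}{6} + \left(19637 - 12\right)} = \frac{1}{\frac{20653}{6} + 19625} = \frac{1}{\frac{138403}{6}} = \frac{6}{138403} \approx 4.3352 \cdot 10^{-5}$)
$\frac{1}{J + b} = \frac{1}{\frac{6}{138403} + 56764} = \frac{1}{\frac{7856307898}{138403}} = \frac{138403}{7856307898}$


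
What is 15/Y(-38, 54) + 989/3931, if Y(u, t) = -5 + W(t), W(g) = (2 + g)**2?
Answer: 3155524/12307961 ≈ 0.25638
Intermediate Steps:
Y(u, t) = -5 + (2 + t)**2
15/Y(-38, 54) + 989/3931 = 15/(-5 + (2 + 54)**2) + 989/3931 = 15/(-5 + 56**2) + 989*(1/3931) = 15/(-5 + 3136) + 989/3931 = 15/3131 + 989/3931 = 3155524/12307961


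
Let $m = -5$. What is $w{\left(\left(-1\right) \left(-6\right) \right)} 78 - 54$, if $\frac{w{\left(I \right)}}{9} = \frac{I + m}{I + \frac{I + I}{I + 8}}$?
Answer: $\frac{387}{8} \approx 48.375$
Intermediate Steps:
$w{\left(I \right)} = \frac{9 \left(-5 + I\right)}{I + \frac{2 I}{8 + I}}$ ($w{\left(I \right)} = 9 \frac{I - 5}{I + \frac{I + I}{I + 8}} = 9 \frac{-5 + I}{I + \frac{2 I}{8 + I}} = \frac{9 \left(-5 + I\right)}{I + \frac{2 I}{8 + I}}$)
$w{\left(\left(-1\right) \left(-6\right) \right)} 78 - 54 = \frac{9 \left(-40 + \left(\left(-1\right) \left(-6\right)\right)^{2} + 3 \left(\left(-1\right) \left(-6\right)\right)\right)}{\left(-1\right) \left(-6\right) \left(10 - -6\right)} 78 - 54 = \frac{9 \left(-40 + 6^{2} + 3 \cdot 6\right)}{6 \left(10 + 6\right)} 78 - 54 = 9 \cdot \frac{1}{6} \cdot \frac{1}{16} \left(-40 + 36 + 18\right) 78 - 54 = 9 \cdot \frac{1}{6} \cdot \frac{1}{16} \cdot 14 \cdot 78 - 54 = \frac{21}{16} \cdot 78 - 54 = \frac{819}{8} - 54 = \frac{387}{8}$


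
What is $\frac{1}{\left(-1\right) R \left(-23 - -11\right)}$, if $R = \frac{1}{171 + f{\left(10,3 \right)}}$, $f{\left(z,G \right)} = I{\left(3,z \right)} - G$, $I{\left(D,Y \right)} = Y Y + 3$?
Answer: $\frac{271}{12} \approx 22.583$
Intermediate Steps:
$I{\left(D,Y \right)} = 3 + Y^{2}$ ($I{\left(D,Y \right)} = Y^{2} + 3 = 3 + Y^{2}$)
$f{\left(z,G \right)} = 3 + z^{2} - G$ ($f{\left(z,G \right)} = \left(3 + z^{2}\right) - G = 3 + z^{2} - G$)
$R = \frac{1}{271}$ ($R = \frac{1}{171 + \left(3 + 10^{2} - 3\right)} = \frac{1}{171 + \left(3 + 100 - 3\right)} = \frac{1}{171 + 100} = \frac{1}{271} \approx 0.00369$)
$\frac{1}{\left(-1\right) R \left(-23 - -11\right)} = \frac{1}{\left(-1\right) \frac{-23 - -11}{271}} = \frac{1}{\left(-1\right) \frac{-23 + 11}{271}} = \frac{1}{\left(-1\right) \frac{1}{271} \left(-12\right)} = \frac{1}{\left(-1\right) \left(- \frac{12}{271}\right)} = \frac{1}{\frac{12}{271}} = \frac{271}{12}$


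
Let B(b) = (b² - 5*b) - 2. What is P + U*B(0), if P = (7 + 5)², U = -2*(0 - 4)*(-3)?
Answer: 192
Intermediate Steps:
B(b) = -2 + b² - 5*b
U = -24 (U = -2*(-4)*(-3) = 8*(-3) = -24)
P = 144 (P = 12² = 144)
P + U*B(0) = 144 - 24*(-2 + 0² - 5*0) = 144 - 24*(-2 + 0 + 0) = 144 - 24*(-2) = 144 + 48 = 192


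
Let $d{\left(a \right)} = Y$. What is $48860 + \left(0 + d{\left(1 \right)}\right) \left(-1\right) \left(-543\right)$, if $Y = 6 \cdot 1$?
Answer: $52118$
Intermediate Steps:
$Y = 6$
$d{\left(a \right)} = 6$
$48860 + \left(0 + d{\left(1 \right)}\right) \left(-1\right) \left(-543\right) = 48860 + \left(0 + 6\right) \left(-1\right) \left(-543\right) = 48860 + 6 \left(-1\right) \left(-543\right) = 48860 - -3258 = 48860 + 3258 = 52118$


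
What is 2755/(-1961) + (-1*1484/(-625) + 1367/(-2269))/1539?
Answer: -2002614787048/1426623823125 ≈ -1.4037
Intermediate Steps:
2755/(-1961) + (-1*1484/(-625) + 1367/(-2269))/1539 = 2755*(-1/1961) + (-1484*(-1/625) + 1367*(-1/2269))*(1/1539) = -2755/1961 + (1484/625 - 1367/2269)*(1/1539) = -2755/1961 + (2512821/1418125)*(1/1539) = -2755/1961 + 837607/727498125 = -2002614787048/1426623823125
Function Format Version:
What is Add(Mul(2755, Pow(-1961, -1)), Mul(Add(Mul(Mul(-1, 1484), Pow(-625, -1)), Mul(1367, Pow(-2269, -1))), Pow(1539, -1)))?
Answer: Rational(-2002614787048, 1426623823125) ≈ -1.4037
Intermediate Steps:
Add(Mul(2755, Pow(-1961, -1)), Mul(Add(Mul(Mul(-1, 1484), Pow(-625, -1)), Mul(1367, Pow(-2269, -1))), Pow(1539, -1))) = Add(Mul(2755, Rational(-1, 1961)), Mul(Add(Mul(-1484, Rational(-1, 625)), Mul(1367, Rational(-1, 2269))), Rational(1, 1539))) = Add(Rational(-2755, 1961), Mul(Add(Rational(1484, 625), Rational(-1367, 2269)), Rational(1, 1539))) = Add(Rational(-2755, 1961), Mul(Rational(2512821, 1418125), Rational(1, 1539))) = Add(Rational(-2755, 1961), Rational(837607, 727498125)) = Rational(-2002614787048, 1426623823125)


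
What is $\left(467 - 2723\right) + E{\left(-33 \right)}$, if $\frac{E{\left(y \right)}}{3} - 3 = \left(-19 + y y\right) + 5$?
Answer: $978$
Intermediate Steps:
$E{\left(y \right)} = -33 + 3 y^{2}$ ($E{\left(y \right)} = 9 + 3 \left(\left(-19 + y y\right) + 5\right) = 9 + 3 \left(\left(-19 + y^{2}\right) + 5\right) = 9 + 3 \left(-14 + y^{2}\right) = 9 + \left(-42 + 3 y^{2}\right) = -33 + 3 y^{2}$)
$\left(467 - 2723\right) + E{\left(-33 \right)} = \left(467 - 2723\right) - \left(33 - 3 \left(-33\right)^{2}\right) = -2256 + \left(-33 + 3 \cdot 1089\right) = -2256 + \left(-33 + 3267\right) = -2256 + 3234 = 978$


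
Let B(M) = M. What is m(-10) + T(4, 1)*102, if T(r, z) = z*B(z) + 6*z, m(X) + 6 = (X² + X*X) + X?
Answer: 898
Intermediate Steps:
m(X) = -6 + X + 2*X² (m(X) = -6 + ((X² + X*X) + X) = -6 + ((X² + X²) + X) = -6 + (2*X² + X) = -6 + (X + 2*X²) = -6 + X + 2*X²)
T(r, z) = z² + 6*z (T(r, z) = z*z + 6*z = z² + 6*z)
m(-10) + T(4, 1)*102 = (-6 - 10 + 2*(-10)²) + (1*(6 + 1))*102 = (-6 - 10 + 2*100) + (1*7)*102 = (-6 - 10 + 200) + 7*102 = 184 + 714 = 898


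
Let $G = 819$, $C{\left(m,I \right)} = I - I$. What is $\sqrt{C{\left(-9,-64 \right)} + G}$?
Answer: $3 \sqrt{91} \approx 28.618$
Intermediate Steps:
$C{\left(m,I \right)} = 0$
$\sqrt{C{\left(-9,-64 \right)} + G} = \sqrt{0 + 819} = \sqrt{819} = 3 \sqrt{91}$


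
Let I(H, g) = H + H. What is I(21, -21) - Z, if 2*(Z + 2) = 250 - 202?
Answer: 20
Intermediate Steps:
Z = 22 (Z = -2 + (250 - 202)/2 = -2 + (1/2)*48 = -2 + 24 = 22)
I(H, g) = 2*H
I(21, -21) - Z = 2*21 - 1*22 = 42 - 22 = 20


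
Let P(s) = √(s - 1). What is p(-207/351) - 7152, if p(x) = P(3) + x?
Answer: -278951/39 + √2 ≈ -7151.2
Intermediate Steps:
P(s) = √(-1 + s)
p(x) = x + √2 (p(x) = √(-1 + 3) + x = √2 + x = x + √2)
p(-207/351) - 7152 = (-207/351 + √2) - 7152 = (-207*1/351 + √2) - 7152 = (-23/39 + √2) - 7152 = -278951/39 + √2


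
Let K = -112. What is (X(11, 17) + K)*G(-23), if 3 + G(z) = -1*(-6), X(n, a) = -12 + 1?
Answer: -369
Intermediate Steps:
X(n, a) = -11
G(z) = 3 (G(z) = -3 - 1*(-6) = -3 + 6 = 3)
(X(11, 17) + K)*G(-23) = (-11 - 112)*3 = -123*3 = -369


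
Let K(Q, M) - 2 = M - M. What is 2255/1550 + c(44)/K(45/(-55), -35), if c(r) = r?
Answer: 7271/310 ≈ 23.455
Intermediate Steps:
K(Q, M) = 2 (K(Q, M) = 2 + (M - M) = 2 + 0 = 2)
2255/1550 + c(44)/K(45/(-55), -35) = 2255/1550 + 44/2 = 2255*(1/1550) + 44*(½) = 451/310 + 22 = 7271/310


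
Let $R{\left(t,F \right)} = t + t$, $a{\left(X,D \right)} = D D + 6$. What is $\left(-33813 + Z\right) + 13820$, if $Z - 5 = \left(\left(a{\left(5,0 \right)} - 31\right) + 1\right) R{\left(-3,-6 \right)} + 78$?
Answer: $-19766$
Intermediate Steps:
$a{\left(X,D \right)} = 6 + D^{2}$ ($a{\left(X,D \right)} = D^{2} + 6 = 6 + D^{2}$)
$R{\left(t,F \right)} = 2 t$
$Z = 227$ ($Z = 5 + \left(\left(\left(\left(6 + 0^{2}\right) - 31\right) + 1\right) 2 \left(-3\right) + 78\right) = 5 + \left(\left(\left(\left(6 + 0\right) - 31\right) + 1\right) \left(-6\right) + 78\right) = 5 + \left(\left(\left(6 - 31\right) + 1\right) \left(-6\right) + 78\right) = 5 + \left(\left(-25 + 1\right) \left(-6\right) + 78\right) = 5 + \left(\left(-24\right) \left(-6\right) + 78\right) = 5 + \left(144 + 78\right) = 5 + 222 = 227$)
$\left(-33813 + Z\right) + 13820 = \left(-33813 + 227\right) + 13820 = -33586 + 13820 = -19766$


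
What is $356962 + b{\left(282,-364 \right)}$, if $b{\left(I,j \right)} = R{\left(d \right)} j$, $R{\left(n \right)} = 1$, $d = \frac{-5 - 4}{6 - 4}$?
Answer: $356598$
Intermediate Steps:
$d = - \frac{9}{2} \approx -4.5$
$b{\left(I,j \right)} = j$ ($b{\left(I,j \right)} = 1 j = j$)
$356962 + b{\left(282,-364 \right)} = 356962 - 364 = 356598$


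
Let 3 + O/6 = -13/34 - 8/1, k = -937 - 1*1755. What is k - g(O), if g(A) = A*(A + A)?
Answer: -3473830/289 ≈ -12020.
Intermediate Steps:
k = -2692 (k = -937 - 1755 = -2692)
O = -1161/17 (O = -18 + 6*(-13/34 - 8/1) = -18 + 6*(-13*1/34 - 8*1) = -18 + 6*(-13/34 - 8) = -18 + 6*(-285/34) = -18 - 855/17 = -1161/17 ≈ -68.294)
g(A) = 2*A² (g(A) = A*(2*A) = 2*A²)
k - g(O) = -2692 - 2*(-1161/17)² = -2692 - 2*1347921/289 = -2692 - 1*2695842/289 = -2692 - 2695842/289 = -3473830/289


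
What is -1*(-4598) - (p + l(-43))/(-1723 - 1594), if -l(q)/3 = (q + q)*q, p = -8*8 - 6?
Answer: 15240402/3317 ≈ 4594.6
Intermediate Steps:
p = -70 (p = -64 - 6 = -70)
l(q) = -6*q**2 (l(q) = -3*(q + q)*q = -3*2*q*q = -6*q**2)
-1*(-4598) - (p + l(-43))/(-1723 - 1594) = -1*(-4598) - (-70 - 6*(-43)**2)/(-1723 - 1594) = 4598 - (-70 - 6*1849)/(-3317) = 4598 - (-70 - 11094)*(-1)/3317 = 4598 - (-11164)*(-1)/3317 = 4598 - 1*11164/3317 = 4598 - 11164/3317 = 15240402/3317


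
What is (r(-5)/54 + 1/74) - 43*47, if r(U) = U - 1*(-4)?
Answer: -2018984/999 ≈ -2021.0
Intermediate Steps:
r(U) = 4 + U (r(U) = U + 4 = 4 + U)
(r(-5)/54 + 1/74) - 43*47 = ((4 - 5)/54 + 1/74) - 43*47 = (-1*1/54 + 1*(1/74)) - 2021 = (-1/54 + 1/74) - 2021 = -5/999 - 2021 = -2018984/999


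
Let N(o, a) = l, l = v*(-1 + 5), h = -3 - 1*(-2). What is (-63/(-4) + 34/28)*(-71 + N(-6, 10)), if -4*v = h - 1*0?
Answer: -2375/2 ≈ -1187.5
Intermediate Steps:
h = -1 (h = -3 + 2 = -1)
v = ¼ (v = -(-1 - 1*0)/4 = -(-1 + 0)/4 = -¼*(-1) = ¼ ≈ 0.25000)
l = 1 (l = (-1 + 5)/4 = (¼)*4 = 1)
N(o, a) = 1
(-63/(-4) + 34/28)*(-71 + N(-6, 10)) = (-63/(-4) + 34/28)*(-71 + 1) = (-63*(-¼) + 34*(1/28))*(-70) = (63/4 + 17/14)*(-70) = (475/28)*(-70) = -2375/2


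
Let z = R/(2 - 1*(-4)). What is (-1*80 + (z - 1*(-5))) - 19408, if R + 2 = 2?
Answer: -19483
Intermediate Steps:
R = 0 (R = -2 + 2 = 0)
z = 0 (z = 0/(2 - 1*(-4)) = 0/(2 + 4) = 0/6 = 0*(1/6) = 0)
(-1*80 + (z - 1*(-5))) - 19408 = (-1*80 + (0 - 1*(-5))) - 19408 = (-80 + (0 + 5)) - 19408 = (-80 + 5) - 19408 = -75 - 19408 = -19483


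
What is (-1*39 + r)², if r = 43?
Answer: 16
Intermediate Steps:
(-1*39 + r)² = (-1*39 + 43)² = (-39 + 43)² = 4² = 16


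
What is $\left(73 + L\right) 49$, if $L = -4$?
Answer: $3381$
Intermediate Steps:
$\left(73 + L\right) 49 = \left(73 - 4\right) 49 = 69 \cdot 49 = 3381$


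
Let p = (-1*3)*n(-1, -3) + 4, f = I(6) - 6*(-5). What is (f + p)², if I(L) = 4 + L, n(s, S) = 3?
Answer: 1225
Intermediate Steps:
f = 40 (f = (4 + 6) - 6*(-5) = 10 + 30 = 40)
p = -5 (p = -1*3*3 + 4 = -3*3 + 4 = -9 + 4 = -5)
(f + p)² = (40 - 5)² = 35² = 1225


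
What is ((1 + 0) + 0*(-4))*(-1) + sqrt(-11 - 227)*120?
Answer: -1 + 120*I*sqrt(238) ≈ -1.0 + 1851.3*I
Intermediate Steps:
((1 + 0) + 0*(-4))*(-1) + sqrt(-11 - 227)*120 = (1 + 0)*(-1) + sqrt(-238)*120 = 1*(-1) + (I*sqrt(238))*120 = -1 + 120*I*sqrt(238)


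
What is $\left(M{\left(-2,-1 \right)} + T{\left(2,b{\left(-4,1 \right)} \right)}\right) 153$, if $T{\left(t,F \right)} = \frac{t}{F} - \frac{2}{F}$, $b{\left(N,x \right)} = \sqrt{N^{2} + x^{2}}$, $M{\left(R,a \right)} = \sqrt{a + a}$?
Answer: $153 i \sqrt{2} \approx 216.37 i$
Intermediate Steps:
$M{\left(R,a \right)} = \sqrt{2} \sqrt{a}$ ($M{\left(R,a \right)} = \sqrt{2 a} = \sqrt{2} \sqrt{a}$)
$T{\left(t,F \right)} = - \frac{2}{F} + \frac{t}{F}$
$\left(M{\left(-2,-1 \right)} + T{\left(2,b{\left(-4,1 \right)} \right)}\right) 153 = \left(\sqrt{2} \sqrt{-1} + \frac{-2 + 2}{\sqrt{\left(-4\right)^{2} + 1^{2}}}\right) 153 = \left(\sqrt{2} i + \frac{1}{\sqrt{16 + 1}} \cdot 0\right) 153 = \left(i \sqrt{2} + \frac{1}{\sqrt{17}} \cdot 0\right) 153 = \left(i \sqrt{2} + \frac{\sqrt{17}}{17} \cdot 0\right) 153 = \left(i \sqrt{2} + 0\right) 153 = i \sqrt{2} \cdot 153 = 153 i \sqrt{2}$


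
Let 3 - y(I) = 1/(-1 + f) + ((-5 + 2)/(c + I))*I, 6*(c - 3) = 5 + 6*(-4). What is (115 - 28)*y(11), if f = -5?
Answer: 70267/130 ≈ 540.52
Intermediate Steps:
c = -⅙ (c = 3 + (5 + 6*(-4))/6 = 3 + (5 - 24)/6 = 3 + (⅙)*(-19) = 3 - 19/6 = -⅙ ≈ -0.16667)
y(I) = 19/6 + 3*I/(-⅙ + I) (y(I) = 3 - (1/(-1 - 5) + ((-5 + 2)/(-⅙ + I))*I) = 3 - (1/(-6) + (-3/(-⅙ + I))*I) = 3 - (-⅙ - 3*I/(-⅙ + I)) = 3 + (⅙ + 3*I/(-⅙ + I)) = 19/6 + 3*I/(-⅙ + I))
(115 - 28)*y(11) = (115 - 28)*((19 - 222*11)/(6*(1 - 6*11))) = 87*((19 - 2442)/(6*(1 - 66))) = 87*((⅙)*(-2423)/(-65)) = 87*((⅙)*(-1/65)*(-2423)) = 87*(2423/390) = 70267/130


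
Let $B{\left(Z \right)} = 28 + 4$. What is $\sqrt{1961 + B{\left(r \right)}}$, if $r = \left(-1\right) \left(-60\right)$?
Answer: $\sqrt{1993} \approx 44.643$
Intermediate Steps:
$r = 60$
$B{\left(Z \right)} = 32$
$\sqrt{1961 + B{\left(r \right)}} = \sqrt{1961 + 32} = \sqrt{1993}$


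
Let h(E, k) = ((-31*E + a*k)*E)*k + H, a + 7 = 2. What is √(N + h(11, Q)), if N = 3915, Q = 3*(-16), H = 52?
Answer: √57295 ≈ 239.36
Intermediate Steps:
a = -5 (a = -7 + 2 = -5)
Q = -48
h(E, k) = 52 + E*k*(-31*E - 5*k) (h(E, k) = ((-31*E - 5*k)*E)*k + 52 = (E*(-31*E - 5*k))*k + 52 = E*k*(-31*E - 5*k) + 52 = 52 + E*k*(-31*E - 5*k))
√(N + h(11, Q)) = √(3915 + (52 - 31*(-48)*11² - 5*11*(-48)²)) = √(3915 + (52 - 31*(-48)*121 - 5*11*2304)) = √(3915 + (52 + 180048 - 126720)) = √(3915 + 53380) = √57295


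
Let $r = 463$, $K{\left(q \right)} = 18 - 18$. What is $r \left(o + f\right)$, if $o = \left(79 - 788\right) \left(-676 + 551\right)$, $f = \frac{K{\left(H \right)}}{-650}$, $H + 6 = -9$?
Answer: $41033375$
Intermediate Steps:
$H = -15$ ($H = -6 - 9 = -15$)
$K{\left(q \right)} = 0$ ($K{\left(q \right)} = 18 - 18 = 0$)
$f = 0$ ($f = \frac{0}{-650} = 0 \left(- \frac{1}{650}\right) = 0$)
$o = 88625$ ($o = \left(-709\right) \left(-125\right) = 88625$)
$r \left(o + f\right) = 463 \left(88625 + 0\right) = 463 \cdot 88625 = 41033375$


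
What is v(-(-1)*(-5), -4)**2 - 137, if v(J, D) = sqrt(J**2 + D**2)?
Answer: -96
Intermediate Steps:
v(J, D) = sqrt(D**2 + J**2)
v(-(-1)*(-5), -4)**2 - 137 = (sqrt((-4)**2 + (-(-1)*(-5))**2))**2 - 137 = (sqrt(16 + (-1*5)**2))**2 - 137 = (sqrt(16 + (-5)**2))**2 - 137 = (sqrt(16 + 25))**2 - 137 = (sqrt(41))**2 - 137 = 41 - 137 = -96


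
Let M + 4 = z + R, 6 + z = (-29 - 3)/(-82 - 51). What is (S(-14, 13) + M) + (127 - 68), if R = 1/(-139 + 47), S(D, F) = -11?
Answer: 467779/12236 ≈ 38.230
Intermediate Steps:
R = -1/92 (R = 1/(-92) = -1/92 ≈ -0.010870)
z = -766/133 (z = -6 + (-29 - 3)/(-82 - 51) = -6 - 32/(-133) = -6 - 32*(-1/133) = -6 + 32/133 = -766/133 ≈ -5.7594)
M = -119549/12236 (M = -4 + (-766/133 - 1/92) = -4 - 70605/12236 = -119549/12236 ≈ -9.7703)
(S(-14, 13) + M) + (127 - 68) = (-11 - 119549/12236) + (127 - 68) = -254145/12236 + 59 = 467779/12236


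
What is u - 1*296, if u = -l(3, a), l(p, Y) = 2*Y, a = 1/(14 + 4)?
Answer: -2665/9 ≈ -296.11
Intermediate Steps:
a = 1/18 ≈ 0.055556
u = -⅑ (u = -2/18 = -1*⅑ = -⅑ ≈ -0.11111)
u - 1*296 = -⅑ - 1*296 = -⅑ - 296 = -2665/9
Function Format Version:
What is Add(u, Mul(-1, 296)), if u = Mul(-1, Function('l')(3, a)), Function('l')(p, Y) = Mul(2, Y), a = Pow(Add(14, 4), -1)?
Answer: Rational(-2665, 9) ≈ -296.11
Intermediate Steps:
a = Rational(1, 18) (a = Pow(18, -1) = Rational(1, 18) ≈ 0.055556)
u = Rational(-1, 9) (u = Mul(-1, Mul(2, Rational(1, 18))) = Mul(-1, Rational(1, 9)) = Rational(-1, 9) ≈ -0.11111)
Add(u, Mul(-1, 296)) = Add(Rational(-1, 9), Mul(-1, 296)) = Add(Rational(-1, 9), -296) = Rational(-2665, 9)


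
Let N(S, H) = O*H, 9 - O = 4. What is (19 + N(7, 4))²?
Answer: 1521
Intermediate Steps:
O = 5 (O = 9 - 1*4 = 9 - 4 = 5)
N(S, H) = 5*H
(19 + N(7, 4))² = (19 + 5*4)² = (19 + 20)² = 39² = 1521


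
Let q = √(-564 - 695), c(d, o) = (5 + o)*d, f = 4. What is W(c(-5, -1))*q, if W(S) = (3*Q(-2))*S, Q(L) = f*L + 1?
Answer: 420*I*√1259 ≈ 14903.0*I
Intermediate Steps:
Q(L) = 1 + 4*L (Q(L) = 4*L + 1 = 1 + 4*L)
c(d, o) = d*(5 + o)
q = I*√1259 (q = √(-1259) = I*√1259 ≈ 35.482*I)
W(S) = -21*S (W(S) = (3*(1 + 4*(-2)))*S = (3*(1 - 8))*S = (3*(-7))*S = -21*S)
W(c(-5, -1))*q = (-(-105)*(5 - 1))*(I*√1259) = (-(-105)*4)*(I*√1259) = (-21*(-20))*(I*√1259) = 420*(I*√1259) = 420*I*√1259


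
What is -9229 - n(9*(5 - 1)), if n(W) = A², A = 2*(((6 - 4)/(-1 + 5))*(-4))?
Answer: -9245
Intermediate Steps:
A = -4 (A = 2*((2/4)*(-4)) = 2*((2*(¼))*(-4)) = 2*((½)*(-4)) = 2*(-2) = -4)
n(W) = 16 (n(W) = (-4)² = 16)
-9229 - n(9*(5 - 1)) = -9229 - 1*16 = -9229 - 16 = -9245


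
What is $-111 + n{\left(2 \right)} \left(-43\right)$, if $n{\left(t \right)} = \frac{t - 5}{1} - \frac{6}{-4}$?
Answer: $- \frac{93}{2} \approx -46.5$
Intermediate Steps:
$n{\left(t \right)} = - \frac{7}{2} + t$ ($n{\left(t \right)} = \left(-5 + t\right) 1 - - \frac{3}{2} = \left(-5 + t\right) + \frac{3}{2} = - \frac{7}{2} + t$)
$-111 + n{\left(2 \right)} \left(-43\right) = -111 + \left(- \frac{7}{2} + 2\right) \left(-43\right) = -111 - - \frac{129}{2} = -111 + \frac{129}{2} = - \frac{93}{2}$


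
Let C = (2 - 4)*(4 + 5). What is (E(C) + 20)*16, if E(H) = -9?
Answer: 176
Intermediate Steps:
C = -18 (C = -2*9 = -18)
(E(C) + 20)*16 = (-9 + 20)*16 = 11*16 = 176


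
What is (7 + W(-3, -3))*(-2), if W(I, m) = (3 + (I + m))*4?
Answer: 10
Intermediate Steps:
W(I, m) = 12 + 4*I + 4*m (W(I, m) = (3 + I + m)*4 = 12 + 4*I + 4*m)
(7 + W(-3, -3))*(-2) = (7 + (12 + 4*(-3) + 4*(-3)))*(-2) = (7 + (12 - 12 - 12))*(-2) = (7 - 12)*(-2) = -5*(-2) = 10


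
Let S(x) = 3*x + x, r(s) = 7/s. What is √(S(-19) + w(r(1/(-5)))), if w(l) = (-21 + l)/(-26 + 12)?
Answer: 6*I*√2 ≈ 8.4853*I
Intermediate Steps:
w(l) = 3/2 - l/14 (w(l) = (-21 + l)/(-14) = (-21 + l)*(-1/14) = 3/2 - l/14)
S(x) = 4*x
√(S(-19) + w(r(1/(-5)))) = √(4*(-19) + (3/2 - 1/(2*(1/(-5))))) = √(-76 + (3/2 - 1/(2*(-⅕)))) = √(-76 + (3/2 - (-5)/2)) = √(-76 + (3/2 - 1/14*(-35))) = √(-76 + (3/2 + 5/2)) = √(-76 + 4) = √(-72) = 6*I*√2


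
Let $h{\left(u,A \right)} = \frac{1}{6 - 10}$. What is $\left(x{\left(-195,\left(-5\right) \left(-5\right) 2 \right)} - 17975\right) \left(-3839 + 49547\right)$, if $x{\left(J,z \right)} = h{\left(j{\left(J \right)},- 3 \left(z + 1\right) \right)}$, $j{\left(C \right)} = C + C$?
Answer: $-821612727$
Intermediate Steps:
$j{\left(C \right)} = 2 C$
$h{\left(u,A \right)} = - \frac{1}{4}$ ($h{\left(u,A \right)} = \frac{1}{-4} = - \frac{1}{4}$)
$x{\left(J,z \right)} = - \frac{1}{4}$
$\left(x{\left(-195,\left(-5\right) \left(-5\right) 2 \right)} - 17975\right) \left(-3839 + 49547\right) = \left(- \frac{1}{4} - 17975\right) \left(-3839 + 49547\right) = \left(- \frac{71901}{4}\right) 45708 = -821612727$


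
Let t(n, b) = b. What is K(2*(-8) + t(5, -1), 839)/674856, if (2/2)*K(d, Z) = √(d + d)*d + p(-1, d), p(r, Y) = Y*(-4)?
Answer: 17/168714 - 17*I*√34/674856 ≈ 0.00010076 - 0.00014688*I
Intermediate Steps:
p(r, Y) = -4*Y
K(d, Z) = -4*d + √2*d^(3/2) (K(d, Z) = √(d + d)*d - 4*d = √(2*d)*d - 4*d = (√2*√d)*d - 4*d = √2*d^(3/2) - 4*d = -4*d + √2*d^(3/2))
K(2*(-8) + t(5, -1), 839)/674856 = (-4*(2*(-8) - 1) + √2*(2*(-8) - 1)^(3/2))/674856 = (-4*(-16 - 1) + √2*(-16 - 1)^(3/2))*(1/674856) = (-4*(-17) + √2*(-17)^(3/2))*(1/674856) = (68 + √2*(-17*I*√17))*(1/674856) = (68 - 17*I*√34)*(1/674856) = 17/168714 - 17*I*√34/674856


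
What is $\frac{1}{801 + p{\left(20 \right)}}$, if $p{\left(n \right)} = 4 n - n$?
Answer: $\frac{1}{861} \approx 0.0011614$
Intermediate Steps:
$p{\left(n \right)} = 3 n$
$\frac{1}{801 + p{\left(20 \right)}} = \frac{1}{801 + 3 \cdot 20} = \frac{1}{801 + 60} = \frac{1}{861}$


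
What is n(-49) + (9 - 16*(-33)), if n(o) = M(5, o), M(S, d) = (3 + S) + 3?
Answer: 548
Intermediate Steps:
M(S, d) = 6 + S
n(o) = 11 (n(o) = 6 + 5 = 11)
n(-49) + (9 - 16*(-33)) = 11 + (9 - 16*(-33)) = 11 + (9 + 528) = 11 + 537 = 548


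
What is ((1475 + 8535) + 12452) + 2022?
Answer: 24484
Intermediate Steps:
((1475 + 8535) + 12452) + 2022 = (10010 + 12452) + 2022 = 22462 + 2022 = 24484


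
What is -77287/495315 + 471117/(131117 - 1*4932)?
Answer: 44719771352/12500264655 ≈ 3.5775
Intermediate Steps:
-77287/495315 + 471117/(131117 - 1*4932) = -77287*1/495315 + 471117/(131117 - 4932) = -77287/495315 + 471117/126185 = 44719771352/12500264655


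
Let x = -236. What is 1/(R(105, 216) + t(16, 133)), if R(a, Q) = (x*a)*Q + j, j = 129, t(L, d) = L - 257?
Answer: -1/5352592 ≈ -1.8683e-7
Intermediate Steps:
t(L, d) = -257 + L
R(a, Q) = 129 - 236*Q*a (R(a, Q) = (-236*a)*Q + 129 = -236*Q*a + 129 = 129 - 236*Q*a)
1/(R(105, 216) + t(16, 133)) = 1/((129 - 236*216*105) + (-257 + 16)) = 1/((129 - 5352480) - 241) = 1/(-5352351 - 241) = 1/(-5352592) = -1/5352592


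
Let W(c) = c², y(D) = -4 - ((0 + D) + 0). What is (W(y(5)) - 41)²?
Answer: 1600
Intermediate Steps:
y(D) = -4 - D (y(D) = -4 - (D + 0) = -4 - D)
(W(y(5)) - 41)² = ((-4 - 1*5)² - 41)² = ((-4 - 5)² - 41)² = ((-9)² - 41)² = (81 - 41)² = 40² = 1600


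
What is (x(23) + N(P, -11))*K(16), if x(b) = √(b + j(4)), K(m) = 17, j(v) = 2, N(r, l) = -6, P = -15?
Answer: -17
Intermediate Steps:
x(b) = √(2 + b) (x(b) = √(b + 2) = √(2 + b))
(x(23) + N(P, -11))*K(16) = (√(2 + 23) - 6)*17 = (√25 - 6)*17 = (5 - 6)*17 = -1*17 = -17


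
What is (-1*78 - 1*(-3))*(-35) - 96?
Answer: 2529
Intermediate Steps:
(-1*78 - 1*(-3))*(-35) - 96 = (-78 + 3)*(-35) - 96 = -75*(-35) - 96 = 2625 - 96 = 2529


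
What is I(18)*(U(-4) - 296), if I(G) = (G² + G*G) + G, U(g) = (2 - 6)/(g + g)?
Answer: -196803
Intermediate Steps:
U(g) = -2/g (U(g) = -4*1/(2*g) = -2/g)
I(G) = G + 2*G² (I(G) = (G² + G²) + G = 2*G² + G = G + 2*G²)
I(18)*(U(-4) - 296) = (18*(1 + 2*18))*(-2/(-4) - 296) = (18*(1 + 36))*(-2*(-¼) - 296) = (18*37)*(½ - 296) = 666*(-591/2) = -196803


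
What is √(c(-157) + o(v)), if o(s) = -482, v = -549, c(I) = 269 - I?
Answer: 2*I*√14 ≈ 7.4833*I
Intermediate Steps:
√(c(-157) + o(v)) = √((269 - 1*(-157)) - 482) = √((269 + 157) - 482) = √(426 - 482) = √(-56) = 2*I*√14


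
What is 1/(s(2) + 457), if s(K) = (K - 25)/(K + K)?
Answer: 4/1805 ≈ 0.0022161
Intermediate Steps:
s(K) = (-25 + K)/(2*K) (s(K) = (-25 + K)/((2*K)) = (-25 + K)*(1/(2*K)) = (-25 + K)/(2*K))
1/(s(2) + 457) = 1/((1/2)*(-25 + 2)/2 + 457) = 1/((1/2)*(1/2)*(-23) + 457) = 1/(-23/4 + 457) = 1/(1805/4) = 4/1805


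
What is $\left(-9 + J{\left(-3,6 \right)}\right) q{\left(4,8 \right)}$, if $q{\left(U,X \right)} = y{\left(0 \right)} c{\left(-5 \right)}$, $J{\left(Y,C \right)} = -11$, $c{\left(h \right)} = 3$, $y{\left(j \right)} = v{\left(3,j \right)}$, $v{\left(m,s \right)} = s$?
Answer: $0$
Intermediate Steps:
$y{\left(j \right)} = j$
$q{\left(U,X \right)} = 0$ ($q{\left(U,X \right)} = 0 \cdot 3 = 0$)
$\left(-9 + J{\left(-3,6 \right)}\right) q{\left(4,8 \right)} = \left(-9 - 11\right) 0 = \left(-20\right) 0 = 0$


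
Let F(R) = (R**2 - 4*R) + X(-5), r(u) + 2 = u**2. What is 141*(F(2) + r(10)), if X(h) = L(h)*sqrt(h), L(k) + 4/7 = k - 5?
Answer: 13254 - 10434*I*sqrt(5)/7 ≈ 13254.0 - 3333.0*I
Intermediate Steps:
L(k) = -39/7 + k (L(k) = -4/7 + (k - 5) = -4/7 + (-5 + k) = -39/7 + k)
X(h) = sqrt(h)*(-39/7 + h) (X(h) = (-39/7 + h)*sqrt(h) = sqrt(h)*(-39/7 + h))
r(u) = -2 + u**2
F(R) = R**2 - 4*R - 74*I*sqrt(5)/7 (F(R) = (R**2 - 4*R) + sqrt(-5)*(-39/7 - 5) = (R**2 - 4*R) + (I*sqrt(5))*(-74/7) = (R**2 - 4*R) - 74*I*sqrt(5)/7 = R**2 - 4*R - 74*I*sqrt(5)/7)
141*(F(2) + r(10)) = 141*((2**2 - 4*2 - 74*I*sqrt(5)/7) + (-2 + 10**2)) = 141*((4 - 8 - 74*I*sqrt(5)/7) + (-2 + 100)) = 141*((-4 - 74*I*sqrt(5)/7) + 98) = 141*(94 - 74*I*sqrt(5)/7) = 13254 - 10434*I*sqrt(5)/7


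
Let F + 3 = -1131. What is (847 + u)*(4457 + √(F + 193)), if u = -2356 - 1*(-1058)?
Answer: -2010107 - 451*I*√941 ≈ -2.0101e+6 - 13835.0*I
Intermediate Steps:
F = -1134 (F = -3 - 1131 = -1134)
u = -1298 (u = -2356 + 1058 = -1298)
(847 + u)*(4457 + √(F + 193)) = (847 - 1298)*(4457 + √(-1134 + 193)) = -451*(4457 + √(-941)) = -451*(4457 + I*√941) = -2010107 - 451*I*√941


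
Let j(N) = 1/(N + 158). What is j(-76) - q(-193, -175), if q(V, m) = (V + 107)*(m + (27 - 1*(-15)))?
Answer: -937915/82 ≈ -11438.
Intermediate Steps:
q(V, m) = (42 + m)*(107 + V) (q(V, m) = (107 + V)*(m + (27 + 15)) = (107 + V)*(m + 42) = (107 + V)*(42 + m) = (42 + m)*(107 + V))
j(N) = 1/(158 + N)
j(-76) - q(-193, -175) = 1/(158 - 76) - (4494 + 42*(-193) + 107*(-175) - 193*(-175)) = 1/82 - (4494 - 8106 - 18725 + 33775) = 1/82 - 1*11438 = 1/82 - 11438 = -937915/82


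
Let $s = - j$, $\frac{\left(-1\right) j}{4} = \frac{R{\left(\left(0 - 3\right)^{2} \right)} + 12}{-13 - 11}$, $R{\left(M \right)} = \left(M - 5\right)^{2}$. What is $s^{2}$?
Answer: $\frac{196}{9} \approx 21.778$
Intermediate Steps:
$R{\left(M \right)} = \left(-5 + M\right)^{2}$
$j = \frac{14}{3}$ ($j = - 4 \frac{\left(-5 + \left(0 - 3\right)^{2}\right)^{2} + 12}{-13 - 11} = - 4 \frac{\left(-5 + \left(-3\right)^{2}\right)^{2} + 12}{-24} = - 4 \left(\left(-5 + 9\right)^{2} + 12\right) \left(- \frac{1}{24}\right) = - 4 \left(4^{2} + 12\right) \left(- \frac{1}{24}\right) = - 4 \left(16 + 12\right) \left(- \frac{1}{24}\right) = - 4 \cdot 28 \left(- \frac{1}{24}\right) = \left(-4\right) \left(- \frac{7}{6}\right) = \frac{14}{3} \approx 4.6667$)
$s = - \frac{14}{3}$ ($s = \left(-1\right) \frac{14}{3} = - \frac{14}{3} \approx -4.6667$)
$s^{2} = \left(- \frac{14}{3}\right)^{2} = \frac{196}{9}$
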